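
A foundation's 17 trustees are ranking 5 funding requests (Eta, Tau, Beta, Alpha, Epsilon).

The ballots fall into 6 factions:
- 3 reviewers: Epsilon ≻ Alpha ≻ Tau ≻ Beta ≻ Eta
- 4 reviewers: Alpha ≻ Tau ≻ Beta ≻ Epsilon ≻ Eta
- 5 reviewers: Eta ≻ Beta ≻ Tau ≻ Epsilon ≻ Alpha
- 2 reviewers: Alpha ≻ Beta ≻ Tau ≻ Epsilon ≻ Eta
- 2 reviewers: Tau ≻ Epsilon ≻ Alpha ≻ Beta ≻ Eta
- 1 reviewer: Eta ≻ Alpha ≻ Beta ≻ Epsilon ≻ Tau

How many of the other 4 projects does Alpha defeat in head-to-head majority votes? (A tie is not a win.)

Alpha against each rival (17 reviewers):
Alpha–Eta: Alpha 11–6.
Alpha vs Tau: Alpha, 10–7.
Alpha vs Beta: Alpha preferred on 3+4+2+2+1 = 12 ballots; Alpha wins 12–5.
Alpha vs Epsilon: Alpha preferred on 4+2+1 = 7 ballots; Epsilon wins 10–7.
Alpha beats Eta, Tau, Beta; loses to Epsilon — 3 pairwise wins.

3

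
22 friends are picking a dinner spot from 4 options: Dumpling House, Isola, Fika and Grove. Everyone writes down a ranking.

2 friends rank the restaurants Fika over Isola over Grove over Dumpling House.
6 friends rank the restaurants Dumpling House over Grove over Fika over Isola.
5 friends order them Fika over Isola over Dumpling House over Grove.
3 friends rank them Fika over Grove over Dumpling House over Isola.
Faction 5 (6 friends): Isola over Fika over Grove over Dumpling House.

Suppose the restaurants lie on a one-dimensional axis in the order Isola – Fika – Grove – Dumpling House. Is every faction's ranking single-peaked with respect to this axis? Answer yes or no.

no

Axis positions: Isola=1, Fika=2, Grove=3, Dumpling House=4.
Faction 1 (peak Fika at position 2): ranking walks positions 2-1-3-4, expanding outward from the peak — single-peaked.
Faction 2 (peak Dumpling House at position 4): ranking walks positions 4-3-2-1, expanding outward from the peak — single-peaked.
Faction 3: ranking walks positions 2-1-4-3; Dumpling House is ranked above Grove even though Grove lies between Dumpling House and the peak Fika on the axis — preferences dip and rise again. Not single-peaked.
Faction 4 (peak Fika at position 2): ranking walks positions 2-3-4-1, expanding outward from the peak — single-peaked.
Faction 5 (peak Isola at position 1): ranking walks positions 1-2-3-4, expanding outward from the peak — single-peaked.
Faction 3 violates single-peakedness, so the profile is not single-peaked on this axis.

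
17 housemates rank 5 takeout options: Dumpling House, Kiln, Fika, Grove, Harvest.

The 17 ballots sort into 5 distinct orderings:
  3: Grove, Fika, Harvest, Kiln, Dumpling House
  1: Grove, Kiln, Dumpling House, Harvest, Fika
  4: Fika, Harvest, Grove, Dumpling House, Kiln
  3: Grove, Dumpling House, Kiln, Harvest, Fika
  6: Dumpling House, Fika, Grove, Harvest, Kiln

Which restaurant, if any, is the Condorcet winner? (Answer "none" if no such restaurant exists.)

none

Check each pair by majority over 17 ballots:
Dumpling House vs Kiln: Dumpling House preferred on 4+3+6 = 13 ballots; Dumpling House wins 13–4.
Dumpling House vs Fika: Dumpling House is ranked higher on 1+3+6 = 10 ballots, Fika on 7. Dumpling House wins 10–7.
Dumpling House vs Grove: Dumpling House preferred on 6 ballots; Grove wins 11–6.
Dumpling House vs Harvest: Dumpling House is ranked higher on 1+3+6 = 10 ballots, Harvest on 7. Dumpling House wins 10–7.
Kiln vs Fika: Kiln is ranked higher on 1+3 = 4 ballots, Fika on 13. Fika wins 13–4.
Kiln vs Grove: 0 for Kiln, 17 for Grove — Grove by 17–0.
Kiln vs Harvest: Kiln is ranked higher on 1+3 = 4 ballots, Harvest on 13. Harvest wins 13–4.
Fika vs Grove: Fika is ranked higher on 4+6 = 10 ballots, Grove on 7. Fika wins 10–7.
Fika vs Harvest: Fika preferred on 3+4+6 = 13 ballots; Fika wins 13–4.
Grove vs Harvest: Grove preferred on 3+1+3+6 = 13 ballots; Grove wins 13–4.
Each restaurant drops at least one matchup (Dumpling House loses to Grove; Kiln loses to Dumpling House; Fika loses to Dumpling House; Grove loses to Fika; Harvest loses to Dumpling House); the cycle Dumpling House > Fika > Grove > Dumpling House rules out a Condorcet winner.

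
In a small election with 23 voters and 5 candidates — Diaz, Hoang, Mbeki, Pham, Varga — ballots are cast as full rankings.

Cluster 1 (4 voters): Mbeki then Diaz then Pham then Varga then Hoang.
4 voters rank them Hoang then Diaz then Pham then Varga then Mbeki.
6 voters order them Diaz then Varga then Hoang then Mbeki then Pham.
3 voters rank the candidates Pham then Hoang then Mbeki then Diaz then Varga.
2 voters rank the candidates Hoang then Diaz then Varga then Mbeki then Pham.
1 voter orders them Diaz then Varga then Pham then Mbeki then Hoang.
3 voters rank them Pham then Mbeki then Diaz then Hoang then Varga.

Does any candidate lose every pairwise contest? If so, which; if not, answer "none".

Head-to-head results (23 voters):
Diaz vs Hoang: Diaz wins 14–9.
Diaz vs Mbeki: Diaz, 13–10.
Diaz vs Pham: Diaz, 17–6.
Diaz–Varga: Diaz 23–0.
Hoang vs Mbeki: Hoang is ranked higher on 4+6+3+2 = 15 ballots, Mbeki on 8. Hoang wins 15–8.
Hoang vs Pham: Hoang is ranked higher on 4+6+2 = 12 ballots, Pham on 11. Hoang wins 12–11.
Hoang vs Varga: 12 to 11, Hoang.
Mbeki vs Pham: 12 to 11, Mbeki.
Mbeki vs Varga: 4+3+3 = 10 for Mbeki, 13 for Varga — Varga by 13–10.
Pham–Varga: Pham 14–9.
Every candidate wins at least one matchup (Diaz beats Hoang; Hoang beats Mbeki; Mbeki beats Pham; Pham beats Varga; Varga beats Mbeki), so there is no Condorcet loser.

none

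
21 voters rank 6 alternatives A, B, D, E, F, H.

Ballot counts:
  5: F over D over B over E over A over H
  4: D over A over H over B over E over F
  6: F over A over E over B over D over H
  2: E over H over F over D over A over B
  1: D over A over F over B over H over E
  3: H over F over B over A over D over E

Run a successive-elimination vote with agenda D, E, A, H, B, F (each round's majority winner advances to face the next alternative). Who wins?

Round 1: D vs E — 13–8, D advances.
Round 2: D vs A — 12–9, D advances.
Round 3: D vs H — 16–5, D advances.
Round 4: D vs B — 12–9, D advances.
Round 5: D vs F — 5–16, F advances.
F survives the agenda.

F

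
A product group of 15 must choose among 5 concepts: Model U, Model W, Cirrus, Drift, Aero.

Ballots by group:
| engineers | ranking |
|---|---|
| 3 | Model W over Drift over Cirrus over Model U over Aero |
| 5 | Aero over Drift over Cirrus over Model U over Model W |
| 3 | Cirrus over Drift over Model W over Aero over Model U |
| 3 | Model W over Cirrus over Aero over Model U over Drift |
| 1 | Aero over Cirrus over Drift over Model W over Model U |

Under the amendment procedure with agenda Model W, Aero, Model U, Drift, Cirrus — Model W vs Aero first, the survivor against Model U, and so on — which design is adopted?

Drift

Round 1: Model W vs Aero — 9–6, Model W advances.
Round 2: Model W vs Model U — 10–5, Model W advances.
Round 3: Model W vs Drift — 6–9, Drift advances.
Round 4: Drift vs Cirrus — 8–7, Drift advances.
The agenda winner is Drift.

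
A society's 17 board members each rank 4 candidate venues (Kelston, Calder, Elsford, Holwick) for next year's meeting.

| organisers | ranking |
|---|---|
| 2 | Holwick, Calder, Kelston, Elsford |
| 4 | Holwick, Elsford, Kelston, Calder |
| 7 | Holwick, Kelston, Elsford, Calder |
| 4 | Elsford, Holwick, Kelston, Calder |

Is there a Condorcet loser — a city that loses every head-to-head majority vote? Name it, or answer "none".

Calder

Head-to-head results (17 organisers):
Kelston vs Calder: Kelston, 15–2.
Kelston vs Elsford: 9 to 8, Kelston.
Kelston vs Holwick: 0 for Kelston, 17 for Holwick — Holwick by 17–0.
Calder vs Elsford: Calder preferred on 2 ballots; Elsford wins 15–2.
Calder vs Holwick: Calder preferred on 0 ballots; Holwick wins 17–0.
Elsford vs Holwick: Holwick wins 13–4.
Calder loses to every other city — it is the Condorcet loser.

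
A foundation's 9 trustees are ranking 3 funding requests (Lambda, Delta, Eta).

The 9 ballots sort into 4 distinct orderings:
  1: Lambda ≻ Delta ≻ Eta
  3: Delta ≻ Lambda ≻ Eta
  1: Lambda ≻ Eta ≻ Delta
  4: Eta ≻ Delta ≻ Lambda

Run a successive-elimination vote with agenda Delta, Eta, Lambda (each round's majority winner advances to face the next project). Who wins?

Round 1: Delta vs Eta — 4–5, Eta advances.
Round 2: Eta vs Lambda — 4–5, Lambda advances.
Lambda survives the agenda.

Lambda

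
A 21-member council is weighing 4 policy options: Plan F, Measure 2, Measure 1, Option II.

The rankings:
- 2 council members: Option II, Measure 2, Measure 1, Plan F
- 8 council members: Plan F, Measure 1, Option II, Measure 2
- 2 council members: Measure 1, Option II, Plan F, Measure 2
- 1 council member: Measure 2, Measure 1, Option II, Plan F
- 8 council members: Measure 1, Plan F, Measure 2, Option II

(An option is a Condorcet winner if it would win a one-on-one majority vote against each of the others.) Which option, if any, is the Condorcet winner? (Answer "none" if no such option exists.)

Measure 1

Head-to-head results (21 council members):
Plan F–Measure 2: Plan F 18–3.
Plan F vs Measure 1: Measure 1, 13–8.
Plan F–Option II: Plan F 16–5.
Measure 2–Measure 1: Measure 1 18–3.
Measure 2 vs Option II: Option II wins 12–9.
Measure 1 vs Option II: Measure 1, 19–2.
Only Measure 1 has no losses; Measure 1 is the Condorcet winner.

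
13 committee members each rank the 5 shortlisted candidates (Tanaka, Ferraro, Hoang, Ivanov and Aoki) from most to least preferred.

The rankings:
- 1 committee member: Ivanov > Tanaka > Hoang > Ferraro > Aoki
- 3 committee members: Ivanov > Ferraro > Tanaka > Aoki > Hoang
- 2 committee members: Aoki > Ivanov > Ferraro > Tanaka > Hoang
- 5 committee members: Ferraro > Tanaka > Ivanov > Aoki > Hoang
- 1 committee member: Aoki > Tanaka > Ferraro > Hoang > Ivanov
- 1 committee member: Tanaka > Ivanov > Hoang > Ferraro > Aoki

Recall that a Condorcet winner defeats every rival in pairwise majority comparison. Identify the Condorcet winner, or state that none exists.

Head-to-head results (13 committee members):
Tanaka vs Ferraro: 3 to 10, Ferraro.
Tanaka vs Hoang: 1+3+2+5+1+1 = 13 for Tanaka, 0 for Hoang — Tanaka by 13–0.
Tanaka vs Ivanov: Tanaka preferred on 5+1+1 = 7 ballots; Tanaka wins 7–6.
Tanaka vs Aoki: Tanaka is ranked higher on 1+3+5+1 = 10 ballots, Aoki on 3. Tanaka wins 10–3.
Ferraro vs Hoang: 3+2+5+1 = 11 for Ferraro, 2 for Hoang — Ferraro by 11–2.
Ferraro vs Ivanov: 6 to 7, Ivanov.
Ferraro vs Aoki: Ferraro preferred on 1+3+5+1 = 10 ballots; Ferraro wins 10–3.
Hoang vs Ivanov: Hoang preferred on 1 ballot; Ivanov wins 12–1.
Hoang vs Aoki: 1+1 = 2 for Hoang, 11 for Aoki — Aoki by 11–2.
Ivanov vs Aoki: Ivanov is ranked higher on 1+3+5+1 = 10 ballots, Aoki on 3. Ivanov wins 10–3.
Each candidate drops at least one matchup (Tanaka loses to Ferraro; Ferraro loses to Ivanov; Hoang loses to Tanaka; Ivanov loses to Tanaka; Aoki loses to Tanaka); the cycle Tanaka > Ivanov > Ferraro > Tanaka rules out a Condorcet winner.

none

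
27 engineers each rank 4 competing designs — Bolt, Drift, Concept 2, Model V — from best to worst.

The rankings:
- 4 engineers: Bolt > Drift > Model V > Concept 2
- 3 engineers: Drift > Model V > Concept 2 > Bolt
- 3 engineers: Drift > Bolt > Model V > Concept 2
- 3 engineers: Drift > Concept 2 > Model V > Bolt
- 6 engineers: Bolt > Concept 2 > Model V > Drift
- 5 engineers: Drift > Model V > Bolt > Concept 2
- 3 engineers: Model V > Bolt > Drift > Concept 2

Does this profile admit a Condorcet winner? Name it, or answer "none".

Drift

Head-to-head results (27 engineers):
Bolt vs Drift: Bolt is ranked higher on 4+6+3 = 13 ballots, Drift on 14. Drift wins 14–13.
Bolt vs Concept 2: 4+3+6+5+3 = 21 for Bolt, 6 for Concept 2 — Bolt by 21–6.
Bolt vs Model V: 4+3+6 = 13 for Bolt, 14 for Model V — Model V by 14–13.
Drift vs Concept 2: Drift is ranked higher on 4+3+3+3+5+3 = 21 ballots, Concept 2 on 6. Drift wins 21–6.
Drift vs Model V: 18 to 9, Drift.
Concept 2 vs Model V: Concept 2 is ranked higher on 3+6 = 9 ballots, Model V on 18. Model V wins 18–9.
Only Drift has no losses; Drift is the Condorcet winner.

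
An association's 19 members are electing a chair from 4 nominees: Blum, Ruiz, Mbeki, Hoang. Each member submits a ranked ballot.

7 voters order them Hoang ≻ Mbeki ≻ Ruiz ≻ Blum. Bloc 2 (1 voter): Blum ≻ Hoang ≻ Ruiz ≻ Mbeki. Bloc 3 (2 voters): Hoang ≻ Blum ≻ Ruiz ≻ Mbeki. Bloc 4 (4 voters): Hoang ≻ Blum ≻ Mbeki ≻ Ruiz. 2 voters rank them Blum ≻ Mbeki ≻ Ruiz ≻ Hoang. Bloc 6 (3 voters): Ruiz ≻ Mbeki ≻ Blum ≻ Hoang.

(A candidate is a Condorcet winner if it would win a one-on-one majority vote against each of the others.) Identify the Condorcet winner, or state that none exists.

Hoang

Check each pair by majority over 19 ballots:
Blum vs Ruiz: 9 to 10, Ruiz.
Blum vs Mbeki: Blum preferred on 1+2+4+2 = 9 ballots; Mbeki wins 10–9.
Blum vs Hoang: Blum preferred on 1+2+3 = 6 ballots; Hoang wins 13–6.
Ruiz vs Mbeki: Mbeki wins 13–6.
Ruiz vs Hoang: Ruiz preferred on 2+3 = 5 ballots; Hoang wins 14–5.
Mbeki vs Hoang: Mbeki is ranked higher on 2+3 = 5 ballots, Hoang on 14. Hoang wins 14–5.
Hoang defeats every rival head-to-head and is the Condorcet winner.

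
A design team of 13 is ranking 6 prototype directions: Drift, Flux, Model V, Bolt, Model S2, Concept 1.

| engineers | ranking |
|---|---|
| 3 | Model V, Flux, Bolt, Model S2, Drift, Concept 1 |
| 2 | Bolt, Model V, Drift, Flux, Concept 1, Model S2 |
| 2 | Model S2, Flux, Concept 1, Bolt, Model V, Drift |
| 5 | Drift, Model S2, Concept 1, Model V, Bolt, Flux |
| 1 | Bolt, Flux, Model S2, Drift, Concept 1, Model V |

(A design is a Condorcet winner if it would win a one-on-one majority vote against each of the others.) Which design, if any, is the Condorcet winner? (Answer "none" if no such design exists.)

none

Pairwise majorities:
Drift vs Flux: 7 to 6, Drift.
Drift vs Model V: Drift preferred on 5+1 = 6 ballots; Model V wins 7–6.
Drift vs Bolt: 5 to 8, Bolt.
Drift vs Model S2: 2+5 = 7 for Drift, 6 for Model S2 — Drift by 7–6.
Drift vs Concept 1: Drift preferred on 3+2+5+1 = 11 ballots; Drift wins 11–2.
Flux vs Model V: Flux is ranked higher on 2+1 = 3 ballots, Model V on 10. Model V wins 10–3.
Flux vs Bolt: Flux preferred on 3+2 = 5 ballots; Bolt wins 8–5.
Flux vs Model S2: 6 to 7, Model S2.
Flux vs Concept 1: 8 to 5, Flux.
Model V vs Bolt: 3+5 = 8 for Model V, 5 for Bolt — Model V by 8–5.
Model V vs Model S2: 5 to 8, Model S2.
Model V vs Concept 1: 5 to 8, Concept 1.
Bolt vs Model S2: 6 to 7, Model S2.
Bolt vs Concept 1: 6 to 7, Concept 1.
Model S2 vs Concept 1: 3+2+5+1 = 11 for Model S2, 2 for Concept 1 — Model S2 by 11–2.
No design is unbeaten: Drift loses to Model V; Flux loses to Drift; Model V loses to Model S2; Bolt loses to Model V; Model S2 loses to Drift; Concept 1 loses to Drift. In particular Drift → Model S2 → Model V → Drift is a majority cycle — no Condorcet winner exists.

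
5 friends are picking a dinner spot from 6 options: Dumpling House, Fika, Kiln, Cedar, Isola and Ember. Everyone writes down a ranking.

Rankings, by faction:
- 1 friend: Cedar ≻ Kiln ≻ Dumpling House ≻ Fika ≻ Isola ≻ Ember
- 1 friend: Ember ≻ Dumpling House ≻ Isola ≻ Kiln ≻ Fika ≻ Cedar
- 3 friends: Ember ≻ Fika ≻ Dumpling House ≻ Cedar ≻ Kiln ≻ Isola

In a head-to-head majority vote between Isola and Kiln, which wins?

Ballots ranking Isola above Kiln: 1.
Ballots ranking Kiln above Isola: 5 − 1 = 4.
Kiln wins the head-to-head 4–1.

Kiln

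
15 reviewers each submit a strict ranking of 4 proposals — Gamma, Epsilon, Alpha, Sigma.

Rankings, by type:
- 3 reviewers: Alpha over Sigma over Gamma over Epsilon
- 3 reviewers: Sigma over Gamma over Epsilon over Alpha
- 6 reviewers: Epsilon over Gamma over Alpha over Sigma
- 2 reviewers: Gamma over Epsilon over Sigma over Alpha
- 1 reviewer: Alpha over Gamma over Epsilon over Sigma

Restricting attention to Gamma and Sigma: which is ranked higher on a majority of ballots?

Ballots ranking Gamma above Sigma: 6 + 2 + 1 = 9.
Ballots ranking Sigma above Gamma: 15 − 9 = 6.
Gamma wins the head-to-head 9–6.

Gamma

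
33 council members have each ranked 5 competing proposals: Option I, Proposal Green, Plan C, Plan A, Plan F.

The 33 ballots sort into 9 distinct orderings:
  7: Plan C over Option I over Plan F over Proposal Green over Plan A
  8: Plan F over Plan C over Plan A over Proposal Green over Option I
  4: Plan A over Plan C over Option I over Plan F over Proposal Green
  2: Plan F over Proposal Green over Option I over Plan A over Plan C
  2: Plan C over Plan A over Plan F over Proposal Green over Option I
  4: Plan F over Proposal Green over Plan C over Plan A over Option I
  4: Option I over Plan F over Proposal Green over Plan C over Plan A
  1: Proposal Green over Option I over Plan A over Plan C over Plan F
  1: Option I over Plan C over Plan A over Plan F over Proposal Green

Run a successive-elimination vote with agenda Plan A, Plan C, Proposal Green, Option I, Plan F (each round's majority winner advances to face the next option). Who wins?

Round 1: Plan A vs Plan C — 7–26, Plan C advances.
Round 2: Plan C vs Proposal Green — 22–11, Plan C advances.
Round 3: Plan C vs Option I — 25–8, Plan C advances.
Round 4: Plan C vs Plan F — 15–18, Plan F advances.
Plan F survives the agenda.

Plan F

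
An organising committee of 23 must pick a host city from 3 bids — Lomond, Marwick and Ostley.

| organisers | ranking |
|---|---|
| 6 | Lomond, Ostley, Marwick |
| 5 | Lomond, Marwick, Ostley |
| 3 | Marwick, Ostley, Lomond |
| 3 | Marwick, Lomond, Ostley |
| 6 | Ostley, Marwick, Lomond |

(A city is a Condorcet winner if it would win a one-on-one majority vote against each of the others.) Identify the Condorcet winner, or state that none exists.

none

Pairwise majorities:
Lomond vs Marwick: Lomond is ranked higher on 6+5 = 11 ballots, Marwick on 12. Marwick wins 12–11.
Lomond vs Ostley: Lomond preferred on 6+5+3 = 14 ballots; Lomond wins 14–9.
Marwick vs Ostley: Marwick preferred on 5+3+3 = 11 ballots; Ostley wins 12–11.
Every city loses at least once (Lomond loses to Marwick; Marwick loses to Ostley; Ostley loses to Lomond). The majority relation contains the cycle Lomond beats Ostley beats Marwick beats Lomond, so there is no Condorcet winner.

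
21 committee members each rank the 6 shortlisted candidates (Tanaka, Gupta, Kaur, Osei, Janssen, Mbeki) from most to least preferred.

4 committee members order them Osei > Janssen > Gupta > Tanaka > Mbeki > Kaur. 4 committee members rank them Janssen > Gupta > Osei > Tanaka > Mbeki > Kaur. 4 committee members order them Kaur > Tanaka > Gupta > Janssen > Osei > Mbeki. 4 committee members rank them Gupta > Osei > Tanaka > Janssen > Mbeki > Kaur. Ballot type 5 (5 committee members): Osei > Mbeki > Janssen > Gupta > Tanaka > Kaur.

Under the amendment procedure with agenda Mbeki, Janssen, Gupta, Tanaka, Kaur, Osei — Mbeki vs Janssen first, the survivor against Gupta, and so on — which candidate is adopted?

Osei

Round 1: Mbeki vs Janssen — 5–16, Janssen advances.
Round 2: Janssen vs Gupta — 13–8, Janssen advances.
Round 3: Janssen vs Tanaka — 13–8, Janssen advances.
Round 4: Janssen vs Kaur — 17–4, Janssen advances.
Round 5: Janssen vs Osei — 8–13, Osei advances.
Osei survives the agenda.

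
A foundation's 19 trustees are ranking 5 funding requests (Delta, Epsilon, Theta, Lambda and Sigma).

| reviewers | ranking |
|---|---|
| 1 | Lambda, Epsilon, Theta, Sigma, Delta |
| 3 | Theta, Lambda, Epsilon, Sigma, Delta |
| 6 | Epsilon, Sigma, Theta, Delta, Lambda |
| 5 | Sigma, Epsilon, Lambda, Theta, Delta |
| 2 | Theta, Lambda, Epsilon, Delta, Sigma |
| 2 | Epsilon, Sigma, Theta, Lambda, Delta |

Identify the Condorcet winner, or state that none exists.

Check each pair by majority over 19 ballots:
Delta vs Epsilon: Epsilon wins 19–0.
Delta vs Theta: Theta, 19–0.
Delta vs Lambda: Lambda, 13–6.
Delta–Sigma: Sigma 17–2.
Epsilon vs Theta: Epsilon wins 14–5.
Epsilon vs Lambda: Epsilon wins 13–6.
Epsilon–Sigma: Epsilon 14–5.
Theta–Lambda: Theta 13–6.
Theta vs Sigma: Sigma, 13–6.
Lambda vs Sigma: Sigma, 13–6.
Epsilon defeats every rival head-to-head and is the Condorcet winner.

Epsilon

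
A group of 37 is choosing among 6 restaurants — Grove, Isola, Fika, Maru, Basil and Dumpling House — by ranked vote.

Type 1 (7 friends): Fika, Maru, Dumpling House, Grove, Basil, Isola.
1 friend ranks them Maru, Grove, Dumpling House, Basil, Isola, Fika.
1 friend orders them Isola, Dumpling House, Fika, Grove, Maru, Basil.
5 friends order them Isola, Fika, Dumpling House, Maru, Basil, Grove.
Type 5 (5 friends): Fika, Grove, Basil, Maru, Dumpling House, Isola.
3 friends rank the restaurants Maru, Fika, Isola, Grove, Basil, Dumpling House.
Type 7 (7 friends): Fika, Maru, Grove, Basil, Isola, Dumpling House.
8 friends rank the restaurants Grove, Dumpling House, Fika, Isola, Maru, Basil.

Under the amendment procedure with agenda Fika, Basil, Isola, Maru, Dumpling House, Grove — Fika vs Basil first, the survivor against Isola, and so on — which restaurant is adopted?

Round 1: Fika vs Basil — 36–1, Fika advances.
Round 2: Fika vs Isola — 30–7, Fika advances.
Round 3: Fika vs Maru — 33–4, Fika advances.
Round 4: Fika vs Dumpling House — 27–10, Fika advances.
Round 5: Fika vs Grove — 28–9, Fika advances.
Fika survives the agenda.

Fika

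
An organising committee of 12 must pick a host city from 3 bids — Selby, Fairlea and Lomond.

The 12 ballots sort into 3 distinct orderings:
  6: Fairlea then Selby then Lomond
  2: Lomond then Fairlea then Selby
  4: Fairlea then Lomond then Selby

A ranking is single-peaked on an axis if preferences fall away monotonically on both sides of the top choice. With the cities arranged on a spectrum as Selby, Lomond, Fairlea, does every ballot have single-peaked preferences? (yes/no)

no

Axis positions: Selby=1, Lomond=2, Fairlea=3.
Group 1: ranking walks positions 3-1-2; Selby is ranked above Lomond even though Lomond lies between Selby and the peak Fairlea on the axis — preferences dip and rise again. Not single-peaked.
Group 2 (peak Lomond at position 2): ranking walks positions 2-3-1, expanding outward from the peak — single-peaked.
Group 3 (peak Fairlea at position 3): ranking walks positions 3-2-1, expanding outward from the peak — single-peaked.
Group 1 violates single-peakedness, so the profile is not single-peaked on this axis.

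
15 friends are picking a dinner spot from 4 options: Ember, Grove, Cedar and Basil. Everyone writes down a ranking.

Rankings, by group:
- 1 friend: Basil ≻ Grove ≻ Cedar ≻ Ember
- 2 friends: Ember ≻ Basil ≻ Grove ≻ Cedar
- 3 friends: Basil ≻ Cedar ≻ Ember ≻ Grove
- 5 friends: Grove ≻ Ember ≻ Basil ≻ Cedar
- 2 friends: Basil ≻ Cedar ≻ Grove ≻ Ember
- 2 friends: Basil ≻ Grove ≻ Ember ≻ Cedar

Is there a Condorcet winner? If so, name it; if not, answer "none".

Head-to-head results (15 friends):
Ember vs Grove: Grove, 10–5.
Ember vs Cedar: Ember, 9–6.
Ember vs Basil: Basil wins 8–7.
Grove vs Cedar: Grove, 10–5.
Grove vs Basil: Basil wins 10–5.
Cedar vs Basil: 0 for Cedar, 15 for Basil — Basil by 15–0.
Basil beats each of Ember, Grove, Cedar — Basil is the Condorcet winner.

Basil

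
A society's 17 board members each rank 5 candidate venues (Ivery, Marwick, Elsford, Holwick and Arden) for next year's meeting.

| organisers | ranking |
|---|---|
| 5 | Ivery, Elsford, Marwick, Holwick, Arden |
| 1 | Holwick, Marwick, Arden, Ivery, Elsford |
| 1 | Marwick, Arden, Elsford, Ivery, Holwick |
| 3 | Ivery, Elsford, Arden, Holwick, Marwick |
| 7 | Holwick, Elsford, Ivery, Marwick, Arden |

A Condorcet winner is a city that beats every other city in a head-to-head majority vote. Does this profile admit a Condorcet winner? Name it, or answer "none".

Check each pair by majority over 17 ballots:
Ivery–Marwick: Ivery 15–2.
Ivery vs Elsford: 9 to 8, Ivery.
Ivery vs Holwick: Ivery, 9–8.
Ivery vs Arden: Ivery wins 15–2.
Marwick–Elsford: Elsford 15–2.
Marwick–Holwick: Holwick 11–6.
Marwick vs Arden: 14 to 3, Marwick.
Elsford vs Holwick: 9 to 8, Elsford.
Elsford vs Arden: Elsford wins 15–2.
Holwick vs Arden: 5+1+7 = 13 for Holwick, 4 for Arden — Holwick by 13–4.
Ivery beats each of Marwick, Elsford, Holwick, Arden — Ivery is the Condorcet winner.

Ivery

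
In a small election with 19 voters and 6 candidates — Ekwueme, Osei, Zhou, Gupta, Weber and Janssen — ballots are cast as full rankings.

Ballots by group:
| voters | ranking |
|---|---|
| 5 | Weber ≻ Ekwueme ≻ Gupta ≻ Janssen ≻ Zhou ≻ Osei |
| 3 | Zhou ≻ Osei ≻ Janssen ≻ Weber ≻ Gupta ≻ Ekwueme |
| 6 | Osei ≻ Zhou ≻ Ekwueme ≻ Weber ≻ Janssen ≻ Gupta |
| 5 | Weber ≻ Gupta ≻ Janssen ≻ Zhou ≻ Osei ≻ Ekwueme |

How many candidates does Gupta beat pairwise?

3

Gupta against each rival (19 voters):
Gupta–Ekwueme: Ekwueme 11–8.
Gupta vs Osei: Gupta, 10–9.
Gupta vs Zhou: 5+5 = 10 for Gupta, 9 for Zhou — Gupta by 10–9.
Gupta vs Weber: Gupta is ranked higher on 0 ballots, Weber on 19. Weber wins 19–0.
Gupta vs Janssen: Gupta, 10–9.
Gupta beats Osei, Zhou, Janssen; loses to Ekwueme, Weber — 3 pairwise wins.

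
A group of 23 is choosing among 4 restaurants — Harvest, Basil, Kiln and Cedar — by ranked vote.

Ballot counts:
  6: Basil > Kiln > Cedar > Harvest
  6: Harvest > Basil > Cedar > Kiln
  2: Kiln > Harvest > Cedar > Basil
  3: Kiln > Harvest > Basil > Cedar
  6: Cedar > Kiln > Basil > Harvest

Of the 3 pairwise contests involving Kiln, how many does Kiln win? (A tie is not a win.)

Kiln against each rival (23 friends):
Kiln–Harvest: Kiln 17–6.
Kiln vs Basil: Basil, 12–11.
Kiln vs Cedar: 11 to 12, Cedar.
Kiln beats Harvest; loses to Basil, Cedar — 1 pairwise win.

1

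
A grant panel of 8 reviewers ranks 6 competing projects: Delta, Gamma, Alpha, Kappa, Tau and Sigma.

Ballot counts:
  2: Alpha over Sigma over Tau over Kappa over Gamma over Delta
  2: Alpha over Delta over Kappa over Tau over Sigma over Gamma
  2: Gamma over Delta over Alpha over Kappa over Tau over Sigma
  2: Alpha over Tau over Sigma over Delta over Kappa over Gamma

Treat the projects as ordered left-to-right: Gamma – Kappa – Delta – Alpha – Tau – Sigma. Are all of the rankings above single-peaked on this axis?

no

Axis positions: Gamma=1, Kappa=2, Delta=3, Alpha=4, Tau=5, Sigma=6.
Cluster 1: ranking walks positions 4-6-5-2-1-3; Sigma is ranked above Tau even though Tau lies between Sigma and the peak Alpha on the axis — preferences dip and rise again. Not single-peaked.
Cluster 2 (peak Alpha at position 4): ranking walks positions 4-3-2-5-6-1, expanding outward from the peak — single-peaked.
Cluster 3: ranking walks positions 1-3-4-2-5-6; Delta is ranked above Kappa even though Kappa lies between Delta and the peak Gamma on the axis — preferences dip and rise again. Not single-peaked.
Cluster 4 (peak Alpha at position 4): ranking walks positions 4-5-6-3-2-1, expanding outward from the peak — single-peaked.
Cluster 1 violates single-peakedness, so the profile is not single-peaked on this axis.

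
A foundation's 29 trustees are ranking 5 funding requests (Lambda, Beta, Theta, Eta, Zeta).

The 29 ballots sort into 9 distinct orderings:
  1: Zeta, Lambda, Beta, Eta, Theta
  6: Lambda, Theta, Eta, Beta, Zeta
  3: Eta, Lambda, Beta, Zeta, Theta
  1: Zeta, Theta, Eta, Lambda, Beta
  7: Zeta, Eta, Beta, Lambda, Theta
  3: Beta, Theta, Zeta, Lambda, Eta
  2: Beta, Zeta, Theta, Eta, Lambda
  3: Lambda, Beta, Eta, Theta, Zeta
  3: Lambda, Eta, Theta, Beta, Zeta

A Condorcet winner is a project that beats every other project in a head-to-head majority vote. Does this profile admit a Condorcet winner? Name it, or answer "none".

Lambda

Head-to-head results (29 reviewers):
Lambda–Beta: Lambda 17–12.
Lambda vs Theta: Lambda wins 23–6.
Lambda vs Eta: Lambda, 16–13.
Lambda–Zeta: Lambda 15–14.
Beta vs Theta: Beta wins 19–10.
Beta vs Eta: Eta wins 20–9.
Beta vs Zeta: Beta wins 20–9.
Theta vs Eta: Eta wins 17–12.
Theta vs Zeta: Theta wins 15–14.
Eta vs Zeta: Eta, 15–14.
Lambda defeats every rival head-to-head and is the Condorcet winner.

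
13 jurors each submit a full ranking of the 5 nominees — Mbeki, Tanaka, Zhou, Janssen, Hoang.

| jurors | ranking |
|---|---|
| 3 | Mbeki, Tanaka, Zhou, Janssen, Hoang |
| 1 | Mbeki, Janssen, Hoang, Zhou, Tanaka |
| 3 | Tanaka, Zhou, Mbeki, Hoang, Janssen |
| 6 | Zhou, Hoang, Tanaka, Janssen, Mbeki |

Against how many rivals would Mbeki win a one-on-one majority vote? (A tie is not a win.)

2

Mbeki against each rival (13 jurors):
Mbeki vs Tanaka: 3+1 = 4 for Mbeki, 9 for Tanaka — Tanaka by 9–4.
Mbeki vs Zhou: Zhou wins 9–4.
Mbeki vs Janssen: Mbeki, 7–6.
Mbeki vs Hoang: Mbeki, 7–6.
Mbeki beats Janssen, Hoang; loses to Tanaka, Zhou — 2 pairwise wins.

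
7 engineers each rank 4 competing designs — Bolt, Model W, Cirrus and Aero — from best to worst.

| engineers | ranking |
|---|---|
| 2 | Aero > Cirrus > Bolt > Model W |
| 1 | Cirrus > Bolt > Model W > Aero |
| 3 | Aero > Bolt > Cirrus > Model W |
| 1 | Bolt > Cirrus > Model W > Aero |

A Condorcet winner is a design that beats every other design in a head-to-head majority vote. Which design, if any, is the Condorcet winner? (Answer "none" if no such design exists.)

Aero

Head-to-head results (7 engineers):
Bolt vs Model W: Bolt wins 7–0.
Bolt vs Cirrus: Bolt is ranked higher on 3+1 = 4 ballots, Cirrus on 3. Bolt wins 4–3.
Bolt vs Aero: 2 to 5, Aero.
Model W vs Cirrus: 0 to 7, Cirrus.
Model W vs Aero: 1+1 = 2 for Model W, 5 for Aero — Aero by 5–2.
Cirrus vs Aero: Aero, 5–2.
Aero wins every pairwise contest, so Aero is the Condorcet winner.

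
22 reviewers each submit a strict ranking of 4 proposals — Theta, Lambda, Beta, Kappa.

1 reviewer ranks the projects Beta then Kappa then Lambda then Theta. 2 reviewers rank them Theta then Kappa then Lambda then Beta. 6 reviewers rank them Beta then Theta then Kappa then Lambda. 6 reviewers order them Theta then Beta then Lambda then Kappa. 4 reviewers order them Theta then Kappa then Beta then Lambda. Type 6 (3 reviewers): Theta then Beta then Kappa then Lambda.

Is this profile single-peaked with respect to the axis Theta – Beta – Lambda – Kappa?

no

Axis positions: Theta=1, Beta=2, Lambda=3, Kappa=4.
Type 1: ranking walks positions 2-4-3-1; Kappa is ranked above Lambda even though Lambda lies between Kappa and the peak Beta on the axis — preferences dip and rise again. Not single-peaked.
Type 2: ranking walks positions 1-4-3-2; Kappa is ranked above Beta even though Beta lies between Kappa and the peak Theta on the axis — preferences dip and rise again. Not single-peaked.
Type 3: ranking walks positions 2-1-4-3; Kappa is ranked above Lambda even though Lambda lies between Kappa and the peak Beta on the axis — preferences dip and rise again. Not single-peaked.
Type 4 (peak Theta at position 1): ranking walks positions 1-2-3-4, expanding outward from the peak — single-peaked.
Type 5: ranking walks positions 1-4-2-3; Kappa is ranked above Beta even though Beta lies between Kappa and the peak Theta on the axis — preferences dip and rise again. Not single-peaked.
Type 6: ranking walks positions 1-2-4-3; Kappa is ranked above Lambda even though Lambda lies between Kappa and the peak Theta on the axis — preferences dip and rise again. Not single-peaked.
Type 1 violates single-peakedness, so the profile is not single-peaked on this axis.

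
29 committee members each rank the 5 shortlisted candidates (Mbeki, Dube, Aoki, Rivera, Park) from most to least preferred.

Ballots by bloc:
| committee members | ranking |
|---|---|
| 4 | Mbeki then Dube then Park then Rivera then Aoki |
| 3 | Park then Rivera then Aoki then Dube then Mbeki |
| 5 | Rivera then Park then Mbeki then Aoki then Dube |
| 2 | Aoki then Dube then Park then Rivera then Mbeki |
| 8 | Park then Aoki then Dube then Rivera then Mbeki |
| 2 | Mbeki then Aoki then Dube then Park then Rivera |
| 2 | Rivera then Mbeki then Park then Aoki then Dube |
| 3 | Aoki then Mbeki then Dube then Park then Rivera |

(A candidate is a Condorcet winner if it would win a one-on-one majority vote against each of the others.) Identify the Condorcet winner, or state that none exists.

Check each pair by majority over 29 ballots:
Mbeki vs Dube: Mbeki preferred on 4+5+2+2+3 = 16 ballots; Mbeki wins 16–13.
Mbeki vs Aoki: Aoki wins 16–13.
Mbeki vs Rivera: Mbeki preferred on 4+2+3 = 9 ballots; Rivera wins 20–9.
Mbeki vs Park: Park wins 18–11.
Dube vs Aoki: Aoki, 25–4.
Dube vs Rivera: Dube wins 19–10.
Dube vs Park: 4+2+2+3 = 11 for Dube, 18 for Park — Park by 18–11.
Aoki vs Rivera: Aoki preferred on 2+8+2+3 = 15 ballots; Aoki wins 15–14.
Aoki–Park: Park 22–7.
Rivera vs Park: Park, 22–7.
Park wins every pairwise contest, so Park is the Condorcet winner.

Park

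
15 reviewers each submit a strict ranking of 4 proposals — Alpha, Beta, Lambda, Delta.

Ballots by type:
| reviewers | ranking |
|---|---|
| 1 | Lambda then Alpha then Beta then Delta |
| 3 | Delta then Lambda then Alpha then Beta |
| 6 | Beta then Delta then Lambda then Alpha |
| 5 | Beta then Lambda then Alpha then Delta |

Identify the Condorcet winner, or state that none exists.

Beta

Pairwise majorities:
Alpha vs Beta: 1+3 = 4 for Alpha, 11 for Beta — Beta by 11–4.
Alpha vs Lambda: Alpha is ranked higher on 0 ballots, Lambda on 15. Lambda wins 15–0.
Alpha vs Delta: Alpha is ranked higher on 1+5 = 6 ballots, Delta on 9. Delta wins 9–6.
Beta vs Lambda: 11 to 4, Beta.
Beta vs Delta: 12 to 3, Beta.
Lambda vs Delta: Lambda preferred on 1+5 = 6 ballots; Delta wins 9–6.
Beta beats each of Alpha, Lambda, Delta — Beta is the Condorcet winner.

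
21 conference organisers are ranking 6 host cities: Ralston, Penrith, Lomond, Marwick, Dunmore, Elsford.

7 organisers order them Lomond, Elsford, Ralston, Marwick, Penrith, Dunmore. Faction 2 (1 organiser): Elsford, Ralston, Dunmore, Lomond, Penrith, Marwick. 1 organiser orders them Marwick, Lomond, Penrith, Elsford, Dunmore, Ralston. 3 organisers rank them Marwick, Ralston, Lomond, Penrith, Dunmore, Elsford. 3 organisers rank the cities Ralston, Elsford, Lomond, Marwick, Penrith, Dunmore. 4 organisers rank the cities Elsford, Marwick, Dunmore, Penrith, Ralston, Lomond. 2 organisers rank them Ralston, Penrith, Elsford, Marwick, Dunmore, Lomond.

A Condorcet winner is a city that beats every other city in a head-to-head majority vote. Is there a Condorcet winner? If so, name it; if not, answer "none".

Pairwise majorities:
Ralston vs Penrith: Ralston is ranked higher on 7+1+3+3+2 = 16 ballots, Penrith on 5. Ralston wins 16–5.
Ralston vs Lomond: 13 to 8, Ralston.
Ralston vs Marwick: 13 to 8, Ralston.
Ralston vs Dunmore: Ralston preferred on 7+1+3+3+2 = 16 ballots; Ralston wins 16–5.
Ralston vs Elsford: Ralston is ranked higher on 3+3+2 = 8 ballots, Elsford on 13. Elsford wins 13–8.
Penrith vs Lomond: Penrith preferred on 4+2 = 6 ballots; Lomond wins 15–6.
Penrith vs Marwick: Penrith preferred on 1+2 = 3 ballots; Marwick wins 18–3.
Penrith vs Dunmore: Penrith preferred on 7+1+3+3+2 = 16 ballots; Penrith wins 16–5.
Penrith vs Elsford: 1+3+2 = 6 for Penrith, 15 for Elsford — Elsford by 15–6.
Lomond vs Marwick: Lomond preferred on 7+1+3 = 11 ballots; Lomond wins 11–10.
Lomond vs Dunmore: Lomond is ranked higher on 7+1+3+3 = 14 ballots, Dunmore on 7. Lomond wins 14–7.
Lomond vs Elsford: 11 to 10, Lomond.
Marwick vs Dunmore: Marwick preferred on 7+1+3+3+4+2 = 20 ballots; Marwick wins 20–1.
Marwick vs Elsford: 4 to 17, Elsford.
Dunmore vs Elsford: 3 to 18, Elsford.
No city is unbeaten: Ralston loses to Elsford; Penrith loses to Ralston; Lomond loses to Ralston; Marwick loses to Ralston; Dunmore loses to Ralston; Elsford loses to Lomond. In particular Ralston beats Lomond beats Elsford beats Ralston is a majority cycle — no Condorcet winner exists.

none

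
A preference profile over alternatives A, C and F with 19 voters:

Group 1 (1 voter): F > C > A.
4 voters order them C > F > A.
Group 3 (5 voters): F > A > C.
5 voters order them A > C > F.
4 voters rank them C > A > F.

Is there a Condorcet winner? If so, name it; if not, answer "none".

none

Head-to-head results (19 voters):
A–C: A 10–9.
A vs F: 5+4 = 9 for A, 10 for F — F by 10–9.
C vs F: C is ranked higher on 4+5+4 = 13 ballots, F on 6. C wins 13–6.
No alternative is unbeaten: A loses to F; C loses to A; F loses to C. In particular A → C → F → A is a majority cycle — no Condorcet winner exists.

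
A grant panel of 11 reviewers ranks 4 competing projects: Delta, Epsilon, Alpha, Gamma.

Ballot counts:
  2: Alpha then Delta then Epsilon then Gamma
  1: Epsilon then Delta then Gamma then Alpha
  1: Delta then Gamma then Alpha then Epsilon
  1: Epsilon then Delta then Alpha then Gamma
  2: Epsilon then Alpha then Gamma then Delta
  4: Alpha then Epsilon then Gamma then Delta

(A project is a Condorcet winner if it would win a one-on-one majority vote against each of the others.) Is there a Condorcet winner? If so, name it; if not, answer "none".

Alpha

Pairwise majorities:
Delta–Epsilon: Epsilon 8–3.
Delta–Alpha: Alpha 8–3.
Delta vs Gamma: Gamma wins 6–5.
Epsilon vs Alpha: Alpha, 7–4.
Epsilon vs Gamma: Epsilon, 10–1.
Alpha vs Gamma: Alpha wins 9–2.
Only Alpha has no losses; Alpha is the Condorcet winner.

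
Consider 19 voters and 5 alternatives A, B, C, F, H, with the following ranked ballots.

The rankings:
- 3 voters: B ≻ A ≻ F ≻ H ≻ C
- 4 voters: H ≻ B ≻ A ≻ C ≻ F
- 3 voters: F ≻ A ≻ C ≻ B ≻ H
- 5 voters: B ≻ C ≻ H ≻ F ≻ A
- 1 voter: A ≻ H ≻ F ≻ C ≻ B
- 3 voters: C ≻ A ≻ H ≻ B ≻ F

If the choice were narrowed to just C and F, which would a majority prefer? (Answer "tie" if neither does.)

C

Ballots ranking C above F: 4 + 5 + 3 = 12.
Ballots ranking F above C: 19 − 12 = 7.
C wins the head-to-head 12–7.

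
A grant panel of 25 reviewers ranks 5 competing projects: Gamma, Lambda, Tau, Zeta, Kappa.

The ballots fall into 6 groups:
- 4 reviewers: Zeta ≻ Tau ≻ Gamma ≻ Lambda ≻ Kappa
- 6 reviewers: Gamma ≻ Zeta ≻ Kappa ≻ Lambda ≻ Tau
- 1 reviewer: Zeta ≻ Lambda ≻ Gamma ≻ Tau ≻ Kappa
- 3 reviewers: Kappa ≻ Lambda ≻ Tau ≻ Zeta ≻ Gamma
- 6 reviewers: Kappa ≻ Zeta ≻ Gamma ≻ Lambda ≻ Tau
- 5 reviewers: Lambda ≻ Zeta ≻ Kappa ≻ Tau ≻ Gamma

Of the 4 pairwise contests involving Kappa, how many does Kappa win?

3

Kappa against each rival (25 reviewers):
Kappa–Gamma: Kappa 14–11.
Kappa–Lambda: Kappa 15–10.
Kappa–Tau: Kappa 20–5.
Kappa vs Zeta: Zeta wins 16–9.
Kappa beats Gamma, Lambda, Tau; loses to Zeta — 3 pairwise wins.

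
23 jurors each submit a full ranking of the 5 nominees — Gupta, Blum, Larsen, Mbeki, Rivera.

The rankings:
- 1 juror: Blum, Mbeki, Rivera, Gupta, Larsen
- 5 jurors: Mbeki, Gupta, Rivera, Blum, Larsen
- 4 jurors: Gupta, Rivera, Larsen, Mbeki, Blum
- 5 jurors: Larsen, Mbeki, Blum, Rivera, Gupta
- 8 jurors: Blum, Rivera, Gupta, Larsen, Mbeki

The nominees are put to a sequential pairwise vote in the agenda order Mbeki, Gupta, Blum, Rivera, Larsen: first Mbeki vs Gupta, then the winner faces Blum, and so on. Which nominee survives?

Round 1: Mbeki vs Gupta — 11–12, Gupta advances.
Round 2: Gupta vs Blum — 9–14, Blum advances.
Round 3: Blum vs Rivera — 14–9, Blum advances.
Round 4: Blum vs Larsen — 14–9, Blum advances.
The agenda winner is Blum.

Blum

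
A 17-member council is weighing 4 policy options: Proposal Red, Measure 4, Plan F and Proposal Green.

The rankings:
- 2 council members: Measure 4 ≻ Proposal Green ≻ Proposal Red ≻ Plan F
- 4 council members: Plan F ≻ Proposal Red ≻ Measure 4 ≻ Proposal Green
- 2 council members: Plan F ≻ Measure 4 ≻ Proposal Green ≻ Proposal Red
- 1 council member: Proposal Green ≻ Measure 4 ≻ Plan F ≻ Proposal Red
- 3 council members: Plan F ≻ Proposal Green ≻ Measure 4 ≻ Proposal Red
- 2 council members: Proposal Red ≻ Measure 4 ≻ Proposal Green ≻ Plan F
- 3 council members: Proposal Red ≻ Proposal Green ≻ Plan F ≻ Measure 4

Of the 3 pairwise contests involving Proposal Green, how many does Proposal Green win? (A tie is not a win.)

Proposal Green against each rival (17 council members):
Proposal Green vs Proposal Red: Proposal Green is ranked higher on 2+2+1+3 = 8 ballots, Proposal Red on 9. Proposal Red wins 9–8.
Proposal Green–Measure 4: Measure 4 10–7.
Proposal Green vs Plan F: Proposal Green is ranked higher on 2+1+2+3 = 8 ballots, Plan F on 9. Plan F wins 9–8.
Proposal Green beats no one; loses to Proposal Red, Measure 4, Plan F — 0 pairwise wins.

0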